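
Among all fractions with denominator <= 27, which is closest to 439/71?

Expand x = 439/71 as a continued fraction with the Euclidean algorithm:
  439 = 6*71 + 13, so a_0 = 6.
  71 = 5*13 + 6, so a_1 = 5.
  13 = 2*6 + 1, so a_2 = 2.
  6 = 6*1 + 0, so a_3 = 6.
so x = [6; 5, 2, 6].
Convergents (p_i = a_i*p_{i-1} + p_{i-2}, q_i = a_i*q_{i-1} + q_{i-2} with p_{-2}=0, p_{-1}=1, q_{-2}=1, q_{-1}=0), until the denominator exceeds 27:
  i=0: a_0=6, p_0 = 6*1 + 0 = 6, q_0 = 6*0 + 1 = 1.
  i=1: a_1=5, p_1 = 5*6 + 1 = 31, q_1 = 5*1 + 0 = 5.
  i=2: a_2=2, p_2 = 2*31 + 6 = 68, q_2 = 2*5 + 1 = 11.
  i=3: a_3=6, p_3 = 6*68 + 31 = 439, q_3 = 6*11 + 5 = 71.
q_3 = 71 > 27, so the last convergent with denominator <= 27 is p_2/q_2 = 68/11.
The closest fraction with denominator <= 27 is either p_2/q_2 or the intermediate fraction (k*p_2 + p_1)/(k*q_2 + q_1) with the largest k >= 1 whose denominator stays <= 27; these approach x as k grows, and every other convergent or intermediate fraction in range is farther away.
Largest k: floor((27 - q_1)/q_2) = floor((27 - 5)/11) = 2.
That gives (2*68 + 31)/(2*11 + 5) = 167/27.
Compare the errors: |x - 68/11| = |439*11 - 68*71|/(71*11) = 1/781, and |x - 167/27| = |439*27 - 167*71|/(71*27) = 4/1917.
Cross-multiplying, 1*1917 = 1917 < 3124 = 4*781, so 1/781 is smaller: the convergent 68/11 is closer to x than 167/27.

68/11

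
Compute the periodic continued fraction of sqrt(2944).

Write x_i = (sqrt(2944) + m_i)/d_i with (m_0, d_0) = (0, 1). a_0 = floor(sqrt(2944)) = 54, since 54^2 = 2916 <= 2944 < 3025 = 55^2.
Iterate m_{i+1} = d_i*a_i - m_i, d_{i+1} = (2944 - m_{i+1}^2)/d_i, a_{i+1} = floor((a_0 + m_{i+1})/d_{i+1}):
  m_1 = 1*54 - 0 = 54, d_1 = (2944 - 54^2)/1 = 28/1 = 28, a_1 = floor((54 + 54)/28) = 3.
  m_2 = 28*3 - 54 = 30, d_2 = (2944 - 30^2)/28 = 2044/28 = 73, a_2 = floor((54 + 30)/73) = 1.
  m_3 = 73*1 - 30 = 43, d_3 = (2944 - 43^2)/73 = 1095/73 = 15, a_3 = floor((54 + 43)/15) = 6.
  m_4 = 15*6 - 43 = 47, d_4 = (2944 - 47^2)/15 = 735/15 = 49, a_4 = floor((54 + 47)/49) = 2.
  m_5 = 49*2 - 47 = 51, d_5 = (2944 - 51^2)/49 = 343/49 = 7, a_5 = floor((54 + 51)/7) = 15.
  m_6 = 7*15 - 51 = 54, d_6 = (2944 - 54^2)/7 = 28/7 = 4, a_6 = floor((54 + 54)/4) = 27.
  m_7 = 4*27 - 54 = 54, d_7 = (2944 - 54^2)/4 = 28/4 = 7, a_7 = floor((54 + 54)/7) = 15.
  m_8 = 7*15 - 54 = 51, d_8 = (2944 - 51^2)/7 = 343/7 = 49, a_8 = floor((54 + 51)/49) = 2.
  m_9 = 49*2 - 51 = 47, d_9 = (2944 - 47^2)/49 = 735/49 = 15, a_9 = floor((54 + 47)/15) = 6.
  m_10 = 15*6 - 47 = 43, d_10 = (2944 - 43^2)/15 = 1095/15 = 73, a_10 = floor((54 + 43)/73) = 1.
  m_11 = 73*1 - 43 = 30, d_11 = (2944 - 30^2)/73 = 2044/73 = 28, a_11 = floor((54 + 30)/28) = 3.
  m_12 = 28*3 - 30 = 54, d_12 = (2944 - 54^2)/28 = 28/28 = 1, a_12 = floor((54 + 54)/1) = 108.
  m_13 = 1*108 - 54 = 54, d_13 = (2944 - 54^2)/1 = 28/1 = 28: (m_13, d_13) = (m_1, d_1) = (54, 28), so from here the quotients repeat a_1, ..., a_12; the period length is 12.
Hence the expansion of sqrt(2944) is a_0 = 54 followed by the repeating block 3, 1, 6, 2, 15, 27, 15, 2, 6, 1, 3, 108 (period 12).

[54; (3, 1, 6, 2, 15, 27, 15, 2, 6, 1, 3, 108)]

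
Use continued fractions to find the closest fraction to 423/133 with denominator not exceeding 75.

229/72

Expand x = 423/133 as a continued fraction with the Euclidean algorithm:
  423 = 3*133 + 24, so a_0 = 3.
  133 = 5*24 + 13, so a_1 = 5.
  24 = 1*13 + 11, so a_2 = 1.
  13 = 1*11 + 2, so a_3 = 1.
  11 = 5*2 + 1, so a_4 = 5.
  2 = 2*1 + 0, so a_5 = 2.
so x = [3; 5, 1, 1, 5, 2].
Convergents (p_i = a_i*p_{i-1} + p_{i-2}, q_i = a_i*q_{i-1} + q_{i-2} with p_{-2}=0, p_{-1}=1, q_{-2}=1, q_{-1}=0), until the denominator exceeds 75:
  i=0: a_0=3, p_0 = 3*1 + 0 = 3, q_0 = 3*0 + 1 = 1.
  i=1: a_1=5, p_1 = 5*3 + 1 = 16, q_1 = 5*1 + 0 = 5.
  i=2: a_2=1, p_2 = 1*16 + 3 = 19, q_2 = 1*5 + 1 = 6.
  i=3: a_3=1, p_3 = 1*19 + 16 = 35, q_3 = 1*6 + 5 = 11.
  i=4: a_4=5, p_4 = 5*35 + 19 = 194, q_4 = 5*11 + 6 = 61.
  i=5: a_5=2, p_5 = 2*194 + 35 = 423, q_5 = 2*61 + 11 = 133.
q_5 = 133 > 75, so the last convergent with denominator <= 75 is p_4/q_4 = 194/61.
The closest fraction with denominator <= 75 is either p_4/q_4 or the intermediate fraction (k*p_4 + p_3)/(k*q_4 + q_3) with the largest k >= 1 whose denominator stays <= 75; these approach x as k grows, and every other convergent or intermediate fraction in range is farther away.
Largest k: floor((75 - q_3)/q_4) = floor((75 - 11)/61) = 1.
That gives (1*194 + 35)/(1*61 + 11) = 229/72.
Compare the errors: |x - 194/61| = |423*61 - 194*133|/(133*61) = 1/8113, and |x - 229/72| = |423*72 - 229*133|/(133*72) = 1/9576.
Cross-multiplying, 1*8113 = 8113 < 9576 = 1*9576, so 1/9576 is smaller: the intermediate fraction 229/72 is closer to x than 194/61.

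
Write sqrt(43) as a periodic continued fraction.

[6; (1, 1, 3, 1, 5, 1, 3, 1, 1, 12)]

Write x_i = (sqrt(43) + m_i)/d_i with (m_0, d_0) = (0, 1). a_0 = floor(sqrt(43)) = 6, since 6^2 = 36 <= 43 < 49 = 7^2.
Iterate m_{i+1} = d_i*a_i - m_i, d_{i+1} = (43 - m_{i+1}^2)/d_i, a_{i+1} = floor((a_0 + m_{i+1})/d_{i+1}):
  m_1 = 1*6 - 0 = 6, d_1 = (43 - 6^2)/1 = 7/1 = 7, a_1 = floor((6 + 6)/7) = 1.
  m_2 = 7*1 - 6 = 1, d_2 = (43 - 1^2)/7 = 42/7 = 6, a_2 = floor((6 + 1)/6) = 1.
  m_3 = 6*1 - 1 = 5, d_3 = (43 - 5^2)/6 = 18/6 = 3, a_3 = floor((6 + 5)/3) = 3.
  m_4 = 3*3 - 5 = 4, d_4 = (43 - 4^2)/3 = 27/3 = 9, a_4 = floor((6 + 4)/9) = 1.
  m_5 = 9*1 - 4 = 5, d_5 = (43 - 5^2)/9 = 18/9 = 2, a_5 = floor((6 + 5)/2) = 5.
  m_6 = 2*5 - 5 = 5, d_6 = (43 - 5^2)/2 = 18/2 = 9, a_6 = floor((6 + 5)/9) = 1.
  m_7 = 9*1 - 5 = 4, d_7 = (43 - 4^2)/9 = 27/9 = 3, a_7 = floor((6 + 4)/3) = 3.
  m_8 = 3*3 - 4 = 5, d_8 = (43 - 5^2)/3 = 18/3 = 6, a_8 = floor((6 + 5)/6) = 1.
  m_9 = 6*1 - 5 = 1, d_9 = (43 - 1^2)/6 = 42/6 = 7, a_9 = floor((6 + 1)/7) = 1.
  m_10 = 7*1 - 1 = 6, d_10 = (43 - 6^2)/7 = 7/7 = 1, a_10 = floor((6 + 6)/1) = 12.
  m_11 = 1*12 - 6 = 6, d_11 = (43 - 6^2)/1 = 7/1 = 7: (m_11, d_11) = (m_1, d_1) = (6, 7), so from here the quotients repeat a_1, ..., a_10; the period length is 10.
Hence the expansion of sqrt(43) is a_0 = 6 followed by the repeating block 1, 1, 3, 1, 5, 1, 3, 1, 1, 12 (period 10).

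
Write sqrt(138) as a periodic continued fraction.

Write x_i = (sqrt(138) + m_i)/d_i with (m_0, d_0) = (0, 1). a_0 = floor(sqrt(138)) = 11, since 11^2 = 121 <= 138 < 144 = 12^2.
Iterate m_{i+1} = d_i*a_i - m_i, d_{i+1} = (138 - m_{i+1}^2)/d_i, a_{i+1} = floor((a_0 + m_{i+1})/d_{i+1}):
  m_1 = 1*11 - 0 = 11, d_1 = (138 - 11^2)/1 = 17/1 = 17, a_1 = floor((11 + 11)/17) = 1.
  m_2 = 17*1 - 11 = 6, d_2 = (138 - 6^2)/17 = 102/17 = 6, a_2 = floor((11 + 6)/6) = 2.
  m_3 = 6*2 - 6 = 6, d_3 = (138 - 6^2)/6 = 102/6 = 17, a_3 = floor((11 + 6)/17) = 1.
  m_4 = 17*1 - 6 = 11, d_4 = (138 - 11^2)/17 = 17/17 = 1, a_4 = floor((11 + 11)/1) = 22.
  m_5 = 1*22 - 11 = 11, d_5 = (138 - 11^2)/1 = 17/1 = 17: (m_5, d_5) = (m_1, d_1) = (11, 17), so from here the quotients repeat a_1, ..., a_4; the period length is 4.
Hence the expansion of sqrt(138) is a_0 = 11 followed by the repeating block 1, 2, 1, 22 (period 4).

[11; (1, 2, 1, 22)]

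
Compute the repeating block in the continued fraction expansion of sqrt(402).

[20; (20, 40)]

Write x_i = (sqrt(402) + m_i)/d_i with (m_0, d_0) = (0, 1). a_0 = floor(sqrt(402)) = 20, since 20^2 = 400 <= 402 < 441 = 21^2.
Iterate m_{i+1} = d_i*a_i - m_i, d_{i+1} = (402 - m_{i+1}^2)/d_i, a_{i+1} = floor((a_0 + m_{i+1})/d_{i+1}):
  m_1 = 1*20 - 0 = 20, d_1 = (402 - 20^2)/1 = 2/1 = 2, a_1 = floor((20 + 20)/2) = 20.
  m_2 = 2*20 - 20 = 20, d_2 = (402 - 20^2)/2 = 2/2 = 1, a_2 = floor((20 + 20)/1) = 40.
  m_3 = 1*40 - 20 = 20, d_3 = (402 - 20^2)/1 = 2/1 = 2: (m_3, d_3) = (m_1, d_1) = (20, 2), so from here the quotients repeat a_1, a_2; the period length is 2.
Hence the expansion of sqrt(402) is a_0 = 20 followed by the repeating block 20, 40 (period 2).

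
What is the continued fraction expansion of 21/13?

[1; 1, 1, 1, 1, 2]

Run the Euclidean algorithm on 21 and 13; the successive quotients are the partial quotients a_0, a_1, ... (each step inverts the fractional part left over by the previous one):
  21 = 1*13 + 8, so a_0 = 1.
  13 = 1*8 + 5, so a_1 = 1.
  8 = 1*5 + 3, so a_2 = 1.
  5 = 1*3 + 2, so a_3 = 1.
  3 = 1*2 + 1, so a_4 = 1.
  2 = 2*1 + 0, so a_5 = 2.
The remainder reaches 0 after 6 divisions, so the expansion has 6 partial quotients, read off in order.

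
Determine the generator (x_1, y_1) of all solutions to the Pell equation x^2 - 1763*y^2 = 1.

(x, y) = (42, 1)

First expand sqrt(1763) as a continued fraction. With x_i = (sqrt(1763) + m_i)/d_i and (m_0, d_0) = (0, 1): a_0 = floor(sqrt(1763)) = 41, since 41^2 = 1681 <= 1763 < 1764 = 42^2.
Iterate m_{i+1} = d_i*a_i - m_i, d_{i+1} = (1763 - m_{i+1}^2)/d_i, a_{i+1} = floor((a_0 + m_{i+1})/d_{i+1}):
  m_1 = 1*41 - 0 = 41, d_1 = (1763 - 41^2)/1 = 82/1 = 82, a_1 = floor((41 + 41)/82) = 1.
  m_2 = 82*1 - 41 = 41, d_2 = (1763 - 41^2)/82 = 82/82 = 1, a_2 = floor((41 + 41)/1) = 82.
  m_3 = 1*82 - 41 = 41, d_3 = (1763 - 41^2)/1 = 82/1 = 82: (m_3, d_3) = (m_1, d_1) = (41, 82), so from here the quotients repeat a_1, a_2; the period length is 2.
So sqrt(1763) = [41; (1, 82)] with period length k = 2.
k is even, so the fundamental solution of x^2 - 1763y^2 = 1 is (p_{k-1}, q_{k-1}) = (p_1, q_1); compute convergents through index 1.
Convergents (p_i = a_i*p_{i-1} + p_{i-2}, q_i = a_i*q_{i-1} + q_{i-2} with p_{-2}=0, p_{-1}=1, q_{-2}=1, q_{-1}=0):
  i=0: a_0=41, p_0 = 41*1 + 0 = 41, q_0 = 41*0 + 1 = 1.
  i=1: a_1=1, p_1 = 1*41 + 1 = 42, q_1 = 1*1 + 0 = 1.
Check: 42^2 - 1763*1^2 = 1764 - 1763 = 1, so (x, y) = (42, 1) solves the equation, and by the theorem it is the least positive solution.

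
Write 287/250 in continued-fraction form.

Run the Euclidean algorithm on 287 and 250; the successive quotients are the partial quotients a_0, a_1, ... (each step inverts the fractional part left over by the previous one):
  287 = 1*250 + 37, so a_0 = 1.
  250 = 6*37 + 28, so a_1 = 6.
  37 = 1*28 + 9, so a_2 = 1.
  28 = 3*9 + 1, so a_3 = 3.
  9 = 9*1 + 0, so a_4 = 9.
The remainder reaches 0 after 5 divisions, so the expansion has 5 partial quotients, read off in order.

[1; 6, 1, 3, 9]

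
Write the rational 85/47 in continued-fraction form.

Run the Euclidean algorithm on 85 and 47; the successive quotients are the partial quotients a_0, a_1, ... (each step inverts the fractional part left over by the previous one):
  85 = 1*47 + 38, so a_0 = 1.
  47 = 1*38 + 9, so a_1 = 1.
  38 = 4*9 + 2, so a_2 = 4.
  9 = 4*2 + 1, so a_3 = 4.
  2 = 2*1 + 0, so a_4 = 2.
The remainder reaches 0 after 5 divisions, so the expansion has 5 partial quotients, read off in order.

[1; 1, 4, 4, 2]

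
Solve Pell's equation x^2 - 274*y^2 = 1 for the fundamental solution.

(x, y) = (3959299, 239190)

First expand sqrt(274) as a continued fraction. With x_i = (sqrt(274) + m_i)/d_i and (m_0, d_0) = (0, 1): a_0 = floor(sqrt(274)) = 16, since 16^2 = 256 <= 274 < 289 = 17^2.
Iterate m_{i+1} = d_i*a_i - m_i, d_{i+1} = (274 - m_{i+1}^2)/d_i, a_{i+1} = floor((a_0 + m_{i+1})/d_{i+1}):
  m_1 = 1*16 - 0 = 16, d_1 = (274 - 16^2)/1 = 18/1 = 18, a_1 = floor((16 + 16)/18) = 1.
  m_2 = 18*1 - 16 = 2, d_2 = (274 - 2^2)/18 = 270/18 = 15, a_2 = floor((16 + 2)/15) = 1.
  m_3 = 15*1 - 2 = 13, d_3 = (274 - 13^2)/15 = 105/15 = 7, a_3 = floor((16 + 13)/7) = 4.
  m_4 = 7*4 - 13 = 15, d_4 = (274 - 15^2)/7 = 49/7 = 7, a_4 = floor((16 + 15)/7) = 4.
  m_5 = 7*4 - 15 = 13, d_5 = (274 - 13^2)/7 = 105/7 = 15, a_5 = floor((16 + 13)/15) = 1.
  m_6 = 15*1 - 13 = 2, d_6 = (274 - 2^2)/15 = 270/15 = 18, a_6 = floor((16 + 2)/18) = 1.
  m_7 = 18*1 - 2 = 16, d_7 = (274 - 16^2)/18 = 18/18 = 1, a_7 = floor((16 + 16)/1) = 32.
  m_8 = 1*32 - 16 = 16, d_8 = (274 - 16^2)/1 = 18/1 = 18: (m_8, d_8) = (m_1, d_1) = (16, 18), so from here the quotients repeat a_1, ..., a_7; the period length is 7.
So sqrt(274) = [16; (1, 1, 4, 4, 1, 1, 32)] with period length k = 7.
k is odd, so (p_{k-1}, q_{k-1}) only solves x^2 - 274y^2 = -1 and the fundamental solution of x^2 - 274y^2 = 1 is (p_{2k-1}, q_{2k-1}) = (p_13, q_13); compute convergents through index 13, running through the period twice.
Convergents (p_i = a_i*p_{i-1} + p_{i-2}, q_i = a_i*q_{i-1} + q_{i-2} with p_{-2}=0, p_{-1}=1, q_{-2}=1, q_{-1}=0):
  i=0: a_0=16, p_0 = 16*1 + 0 = 16, q_0 = 16*0 + 1 = 1.
  i=1: a_1=1, p_1 = 1*16 + 1 = 17, q_1 = 1*1 + 0 = 1.
  i=2: a_2=1, p_2 = 1*17 + 16 = 33, q_2 = 1*1 + 1 = 2.
  i=3: a_3=4, p_3 = 4*33 + 17 = 149, q_3 = 4*2 + 1 = 9.
  i=4: a_4=4, p_4 = 4*149 + 33 = 629, q_4 = 4*9 + 2 = 38.
  i=5: a_5=1, p_5 = 1*629 + 149 = 778, q_5 = 1*38 + 9 = 47.
  i=6: a_6=1, p_6 = 1*778 + 629 = 1407, q_6 = 1*47 + 38 = 85.
  i=7: a_7=32, p_7 = 32*1407 + 778 = 45802, q_7 = 32*85 + 47 = 2767.
  i=8: a_8=1, p_8 = 1*45802 + 1407 = 47209, q_8 = 1*2767 + 85 = 2852.
  i=9: a_9=1, p_9 = 1*47209 + 45802 = 93011, q_9 = 1*2852 + 2767 = 5619.
  i=10: a_10=4, p_10 = 4*93011 + 47209 = 419253, q_10 = 4*5619 + 2852 = 25328.
  i=11: a_11=4, p_11 = 4*419253 + 93011 = 1770023, q_11 = 4*25328 + 5619 = 106931.
  i=12: a_12=1, p_12 = 1*1770023 + 419253 = 2189276, q_12 = 1*106931 + 25328 = 132259.
  i=13: a_13=1, p_13 = 1*2189276 + 1770023 = 3959299, q_13 = 1*132259 + 106931 = 239190.
Indeed p_6^2 - 274*q_6^2 = 1979649 - 1979650 = -1, not +1.
Check: 3959299^2 - 274*239190^2 = 15676048571401 - 15676048571400 = 1, so (x, y) = (3959299, 239190) solves the equation, and by the theorem it is the least positive solution.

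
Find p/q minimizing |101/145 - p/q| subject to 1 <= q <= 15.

7/10

Expand x = 101/145 as a continued fraction with the Euclidean algorithm:
  101 = 0*145 + 101, so a_0 = 0.
  145 = 1*101 + 44, so a_1 = 1.
  101 = 2*44 + 13, so a_2 = 2.
  44 = 3*13 + 5, so a_3 = 3.
  13 = 2*5 + 3, so a_4 = 2.
  5 = 1*3 + 2, so a_5 = 1.
  3 = 1*2 + 1, so a_6 = 1.
  2 = 2*1 + 0, so a_7 = 2.
so x = [0; 1, 2, 3, 2, 1, 1, 2].
Convergents (p_i = a_i*p_{i-1} + p_{i-2}, q_i = a_i*q_{i-1} + q_{i-2} with p_{-2}=0, p_{-1}=1, q_{-2}=1, q_{-1}=0), until the denominator exceeds 15:
  i=0: a_0=0, p_0 = 0*1 + 0 = 0, q_0 = 0*0 + 1 = 1.
  i=1: a_1=1, p_1 = 1*0 + 1 = 1, q_1 = 1*1 + 0 = 1.
  i=2: a_2=2, p_2 = 2*1 + 0 = 2, q_2 = 2*1 + 1 = 3.
  i=3: a_3=3, p_3 = 3*2 + 1 = 7, q_3 = 3*3 + 1 = 10.
  i=4: a_4=2, p_4 = 2*7 + 2 = 16, q_4 = 2*10 + 3 = 23.
q_4 = 23 > 15, so the last convergent with denominator <= 15 is p_3/q_3 = 7/10.
The closest fraction with denominator <= 15 is either p_3/q_3 or the intermediate fraction (k*p_3 + p_2)/(k*q_3 + q_2) with the largest k >= 1 whose denominator stays <= 15; these approach x as k grows, and every other convergent or intermediate fraction in range is farther away.
Largest k: floor((15 - q_2)/q_3) = floor((15 - 3)/10) = 1.
That gives (1*7 + 2)/(1*10 + 3) = 9/13.
Compare the errors: |x - 7/10| = |101*10 - 7*145|/(145*10) = 5/1450, and |x - 9/13| = |101*13 - 9*145|/(145*13) = 8/1885.
Cross-multiplying, 5*1885 = 9425 < 11600 = 8*1450, so 5/1450 is smaller: the convergent 7/10 is closer to x than 9/13.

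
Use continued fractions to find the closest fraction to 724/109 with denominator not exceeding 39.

Expand x = 724/109 as a continued fraction with the Euclidean algorithm:
  724 = 6*109 + 70, so a_0 = 6.
  109 = 1*70 + 39, so a_1 = 1.
  70 = 1*39 + 31, so a_2 = 1.
  39 = 1*31 + 8, so a_3 = 1.
  31 = 3*8 + 7, so a_4 = 3.
  8 = 1*7 + 1, so a_5 = 1.
  7 = 7*1 + 0, so a_6 = 7.
so x = [6; 1, 1, 1, 3, 1, 7].
Convergents (p_i = a_i*p_{i-1} + p_{i-2}, q_i = a_i*q_{i-1} + q_{i-2} with p_{-2}=0, p_{-1}=1, q_{-2}=1, q_{-1}=0), until the denominator exceeds 39:
  i=0: a_0=6, p_0 = 6*1 + 0 = 6, q_0 = 6*0 + 1 = 1.
  i=1: a_1=1, p_1 = 1*6 + 1 = 7, q_1 = 1*1 + 0 = 1.
  i=2: a_2=1, p_2 = 1*7 + 6 = 13, q_2 = 1*1 + 1 = 2.
  i=3: a_3=1, p_3 = 1*13 + 7 = 20, q_3 = 1*2 + 1 = 3.
  i=4: a_4=3, p_4 = 3*20 + 13 = 73, q_4 = 3*3 + 2 = 11.
  i=5: a_5=1, p_5 = 1*73 + 20 = 93, q_5 = 1*11 + 3 = 14.
  i=6: a_6=7, p_6 = 7*93 + 73 = 724, q_6 = 7*14 + 11 = 109.
q_6 = 109 > 39, so the last convergent with denominator <= 39 is p_5/q_5 = 93/14.
The closest fraction with denominator <= 39 is either p_5/q_5 or the intermediate fraction (k*p_5 + p_4)/(k*q_5 + q_4) with the largest k >= 1 whose denominator stays <= 39; these approach x as k grows, and every other convergent or intermediate fraction in range is farther away.
Largest k: floor((39 - q_4)/q_5) = floor((39 - 11)/14) = 2.
That gives (2*93 + 73)/(2*14 + 11) = 259/39.
Compare the errors: |x - 93/14| = |724*14 - 93*109|/(109*14) = 1/1526, and |x - 259/39| = |724*39 - 259*109|/(109*39) = 5/4251.
Cross-multiplying, 1*4251 = 4251 < 7630 = 5*1526, so 1/1526 is smaller: the convergent 93/14 is closer to x than 259/39.

93/14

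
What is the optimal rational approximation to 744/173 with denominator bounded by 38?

Expand x = 744/173 as a continued fraction with the Euclidean algorithm:
  744 = 4*173 + 52, so a_0 = 4.
  173 = 3*52 + 17, so a_1 = 3.
  52 = 3*17 + 1, so a_2 = 3.
  17 = 17*1 + 0, so a_3 = 17.
so x = [4; 3, 3, 17].
Convergents (p_i = a_i*p_{i-1} + p_{i-2}, q_i = a_i*q_{i-1} + q_{i-2} with p_{-2}=0, p_{-1}=1, q_{-2}=1, q_{-1}=0), until the denominator exceeds 38:
  i=0: a_0=4, p_0 = 4*1 + 0 = 4, q_0 = 4*0 + 1 = 1.
  i=1: a_1=3, p_1 = 3*4 + 1 = 13, q_1 = 3*1 + 0 = 3.
  i=2: a_2=3, p_2 = 3*13 + 4 = 43, q_2 = 3*3 + 1 = 10.
  i=3: a_3=17, p_3 = 17*43 + 13 = 744, q_3 = 17*10 + 3 = 173.
q_3 = 173 > 38, so the last convergent with denominator <= 38 is p_2/q_2 = 43/10.
The closest fraction with denominator <= 38 is either p_2/q_2 or the intermediate fraction (k*p_2 + p_1)/(k*q_2 + q_1) with the largest k >= 1 whose denominator stays <= 38; these approach x as k grows, and every other convergent or intermediate fraction in range is farther away.
Largest k: floor((38 - q_1)/q_2) = floor((38 - 3)/10) = 3.
That gives (3*43 + 13)/(3*10 + 3) = 142/33.
Compare the errors: |x - 43/10| = |744*10 - 43*173|/(173*10) = 1/1730, and |x - 142/33| = |744*33 - 142*173|/(173*33) = 14/5709.
Cross-multiplying, 1*5709 = 5709 < 24220 = 14*1730, so 1/1730 is smaller: the convergent 43/10 is closer to x than 142/33.

43/10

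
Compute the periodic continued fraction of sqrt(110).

Write x_i = (sqrt(110) + m_i)/d_i with (m_0, d_0) = (0, 1). a_0 = floor(sqrt(110)) = 10, since 10^2 = 100 <= 110 < 121 = 11^2.
Iterate m_{i+1} = d_i*a_i - m_i, d_{i+1} = (110 - m_{i+1}^2)/d_i, a_{i+1} = floor((a_0 + m_{i+1})/d_{i+1}):
  m_1 = 1*10 - 0 = 10, d_1 = (110 - 10^2)/1 = 10/1 = 10, a_1 = floor((10 + 10)/10) = 2.
  m_2 = 10*2 - 10 = 10, d_2 = (110 - 10^2)/10 = 10/10 = 1, a_2 = floor((10 + 10)/1) = 20.
  m_3 = 1*20 - 10 = 10, d_3 = (110 - 10^2)/1 = 10/1 = 10: (m_3, d_3) = (m_1, d_1) = (10, 10), so from here the quotients repeat a_1, a_2; the period length is 2.
Hence the expansion of sqrt(110) is a_0 = 10 followed by the repeating block 2, 20 (period 2).

[10; (2, 20)]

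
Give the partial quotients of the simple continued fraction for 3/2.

[1; 2]

Run the Euclidean algorithm on 3 and 2; the successive quotients are the partial quotients a_0, a_1, ... (each step inverts the fractional part left over by the previous one):
  3 = 1*2 + 1, so a_0 = 1.
  2 = 2*1 + 0, so a_1 = 2.
The remainder reaches 0 after 2 divisions, so the expansion has 2 partial quotients, read off in order.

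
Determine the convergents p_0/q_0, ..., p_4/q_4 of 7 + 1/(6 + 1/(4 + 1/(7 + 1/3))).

Using the convergent recurrence p_i = a_i*p_{i-1} + p_{i-2}, q_i = a_i*q_{i-1} + q_{i-2} with p_{-2}=0, p_{-1}=1, q_{-2}=1, q_{-1}=0:
  i=0: a_0=7, p_0 = 7*1 + 0 = 7, q_0 = 7*0 + 1 = 1.
  i=1: a_1=6, p_1 = 6*7 + 1 = 43, q_1 = 6*1 + 0 = 6.
  i=2: a_2=4, p_2 = 4*43 + 7 = 179, q_2 = 4*6 + 1 = 25.
  i=3: a_3=7, p_3 = 7*179 + 43 = 1296, q_3 = 7*25 + 6 = 181.
  i=4: a_4=3, p_4 = 3*1296 + 179 = 4067, q_4 = 3*181 + 25 = 568.

7/1, 43/6, 179/25, 1296/181, 4067/568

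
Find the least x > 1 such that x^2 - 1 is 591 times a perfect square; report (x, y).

First expand sqrt(591) as a continued fraction. With x_i = (sqrt(591) + m_i)/d_i and (m_0, d_0) = (0, 1): a_0 = floor(sqrt(591)) = 24, since 24^2 = 576 <= 591 < 625 = 25^2.
Iterate m_{i+1} = d_i*a_i - m_i, d_{i+1} = (591 - m_{i+1}^2)/d_i, a_{i+1} = floor((a_0 + m_{i+1})/d_{i+1}):
  m_1 = 1*24 - 0 = 24, d_1 = (591 - 24^2)/1 = 15/1 = 15, a_1 = floor((24 + 24)/15) = 3.
  m_2 = 15*3 - 24 = 21, d_2 = (591 - 21^2)/15 = 150/15 = 10, a_2 = floor((24 + 21)/10) = 4.
  m_3 = 10*4 - 21 = 19, d_3 = (591 - 19^2)/10 = 230/10 = 23, a_3 = floor((24 + 19)/23) = 1.
  m_4 = 23*1 - 19 = 4, d_4 = (591 - 4^2)/23 = 575/23 = 25, a_4 = floor((24 + 4)/25) = 1.
  m_5 = 25*1 - 4 = 21, d_5 = (591 - 21^2)/25 = 150/25 = 6, a_5 = floor((24 + 21)/6) = 7.
  m_6 = 6*7 - 21 = 21, d_6 = (591 - 21^2)/6 = 150/6 = 25, a_6 = floor((24 + 21)/25) = 1.
  m_7 = 25*1 - 21 = 4, d_7 = (591 - 4^2)/25 = 575/25 = 23, a_7 = floor((24 + 4)/23) = 1.
  m_8 = 23*1 - 4 = 19, d_8 = (591 - 19^2)/23 = 230/23 = 10, a_8 = floor((24 + 19)/10) = 4.
  m_9 = 10*4 - 19 = 21, d_9 = (591 - 21^2)/10 = 150/10 = 15, a_9 = floor((24 + 21)/15) = 3.
  m_10 = 15*3 - 21 = 24, d_10 = (591 - 24^2)/15 = 15/15 = 1, a_10 = floor((24 + 24)/1) = 48.
  m_11 = 1*48 - 24 = 24, d_11 = (591 - 24^2)/1 = 15/1 = 15: (m_11, d_11) = (m_1, d_1) = (24, 15), so from here the quotients repeat a_1, ..., a_10; the period length is 10.
So sqrt(591) = [24; (3, 4, 1, 1, 7, 1, 1, 4, 3, 48)] with period length k = 10.
k is even, so the fundamental solution of x^2 - 591y^2 = 1 is (p_{k-1}, q_{k-1}) = (p_9, q_9); compute convergents through index 9.
Convergents (p_i = a_i*p_{i-1} + p_{i-2}, q_i = a_i*q_{i-1} + q_{i-2} with p_{-2}=0, p_{-1}=1, q_{-2}=1, q_{-1}=0):
  i=0: a_0=24, p_0 = 24*1 + 0 = 24, q_0 = 24*0 + 1 = 1.
  i=1: a_1=3, p_1 = 3*24 + 1 = 73, q_1 = 3*1 + 0 = 3.
  i=2: a_2=4, p_2 = 4*73 + 24 = 316, q_2 = 4*3 + 1 = 13.
  i=3: a_3=1, p_3 = 1*316 + 73 = 389, q_3 = 1*13 + 3 = 16.
  i=4: a_4=1, p_4 = 1*389 + 316 = 705, q_4 = 1*16 + 13 = 29.
  i=5: a_5=7, p_5 = 7*705 + 389 = 5324, q_5 = 7*29 + 16 = 219.
  i=6: a_6=1, p_6 = 1*5324 + 705 = 6029, q_6 = 1*219 + 29 = 248.
  i=7: a_7=1, p_7 = 1*6029 + 5324 = 11353, q_7 = 1*248 + 219 = 467.
  i=8: a_8=4, p_8 = 4*11353 + 6029 = 51441, q_8 = 4*467 + 248 = 2116.
  i=9: a_9=3, p_9 = 3*51441 + 11353 = 165676, q_9 = 3*2116 + 467 = 6815.
Check: 165676^2 - 591*6815^2 = 27448536976 - 27448536975 = 1, so (x, y) = (165676, 6815) solves the equation, and by the theorem it is the least positive solution.

(x, y) = (165676, 6815)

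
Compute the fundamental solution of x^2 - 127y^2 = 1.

First expand sqrt(127) as a continued fraction. With x_i = (sqrt(127) + m_i)/d_i and (m_0, d_0) = (0, 1): a_0 = floor(sqrt(127)) = 11, since 11^2 = 121 <= 127 < 144 = 12^2.
Iterate m_{i+1} = d_i*a_i - m_i, d_{i+1} = (127 - m_{i+1}^2)/d_i, a_{i+1} = floor((a_0 + m_{i+1})/d_{i+1}):
  m_1 = 1*11 - 0 = 11, d_1 = (127 - 11^2)/1 = 6/1 = 6, a_1 = floor((11 + 11)/6) = 3.
  m_2 = 6*3 - 11 = 7, d_2 = (127 - 7^2)/6 = 78/6 = 13, a_2 = floor((11 + 7)/13) = 1.
  m_3 = 13*1 - 7 = 6, d_3 = (127 - 6^2)/13 = 91/13 = 7, a_3 = floor((11 + 6)/7) = 2.
  m_4 = 7*2 - 6 = 8, d_4 = (127 - 8^2)/7 = 63/7 = 9, a_4 = floor((11 + 8)/9) = 2.
  m_5 = 9*2 - 8 = 10, d_5 = (127 - 10^2)/9 = 27/9 = 3, a_5 = floor((11 + 10)/3) = 7.
  m_6 = 3*7 - 10 = 11, d_6 = (127 - 11^2)/3 = 6/3 = 2, a_6 = floor((11 + 11)/2) = 11.
  m_7 = 2*11 - 11 = 11, d_7 = (127 - 11^2)/2 = 6/2 = 3, a_7 = floor((11 + 11)/3) = 7.
  m_8 = 3*7 - 11 = 10, d_8 = (127 - 10^2)/3 = 27/3 = 9, a_8 = floor((11 + 10)/9) = 2.
  m_9 = 9*2 - 10 = 8, d_9 = (127 - 8^2)/9 = 63/9 = 7, a_9 = floor((11 + 8)/7) = 2.
  m_10 = 7*2 - 8 = 6, d_10 = (127 - 6^2)/7 = 91/7 = 13, a_10 = floor((11 + 6)/13) = 1.
  m_11 = 13*1 - 6 = 7, d_11 = (127 - 7^2)/13 = 78/13 = 6, a_11 = floor((11 + 7)/6) = 3.
  m_12 = 6*3 - 7 = 11, d_12 = (127 - 11^2)/6 = 6/6 = 1, a_12 = floor((11 + 11)/1) = 22.
  m_13 = 1*22 - 11 = 11, d_13 = (127 - 11^2)/1 = 6/1 = 6: (m_13, d_13) = (m_1, d_1) = (11, 6), so from here the quotients repeat a_1, ..., a_12; the period length is 12.
So sqrt(127) = [11; (3, 1, 2, 2, 7, 11, 7, 2, 2, 1, 3, 22)] with period length k = 12.
k is even, so the fundamental solution of x^2 - 127y^2 = 1 is (p_{k-1}, q_{k-1}) = (p_11, q_11); compute convergents through index 11.
Convergents (p_i = a_i*p_{i-1} + p_{i-2}, q_i = a_i*q_{i-1} + q_{i-2} with p_{-2}=0, p_{-1}=1, q_{-2}=1, q_{-1}=0):
  i=0: a_0=11, p_0 = 11*1 + 0 = 11, q_0 = 11*0 + 1 = 1.
  i=1: a_1=3, p_1 = 3*11 + 1 = 34, q_1 = 3*1 + 0 = 3.
  i=2: a_2=1, p_2 = 1*34 + 11 = 45, q_2 = 1*3 + 1 = 4.
  i=3: a_3=2, p_3 = 2*45 + 34 = 124, q_3 = 2*4 + 3 = 11.
  i=4: a_4=2, p_4 = 2*124 + 45 = 293, q_4 = 2*11 + 4 = 26.
  i=5: a_5=7, p_5 = 7*293 + 124 = 2175, q_5 = 7*26 + 11 = 193.
  i=6: a_6=11, p_6 = 11*2175 + 293 = 24218, q_6 = 11*193 + 26 = 2149.
  i=7: a_7=7, p_7 = 7*24218 + 2175 = 171701, q_7 = 7*2149 + 193 = 15236.
  i=8: a_8=2, p_8 = 2*171701 + 24218 = 367620, q_8 = 2*15236 + 2149 = 32621.
  i=9: a_9=2, p_9 = 2*367620 + 171701 = 906941, q_9 = 2*32621 + 15236 = 80478.
  i=10: a_10=1, p_10 = 1*906941 + 367620 = 1274561, q_10 = 1*80478 + 32621 = 113099.
  i=11: a_11=3, p_11 = 3*1274561 + 906941 = 4730624, q_11 = 3*113099 + 80478 = 419775.
Check: 4730624^2 - 127*419775^2 = 22378803429376 - 22378803429375 = 1, so (x, y) = (4730624, 419775) solves the equation, and by the theorem it is the least positive solution.

(x, y) = (4730624, 419775)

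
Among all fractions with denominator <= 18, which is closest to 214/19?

169/15

Expand x = 214/19 as a continued fraction with the Euclidean algorithm:
  214 = 11*19 + 5, so a_0 = 11.
  19 = 3*5 + 4, so a_1 = 3.
  5 = 1*4 + 1, so a_2 = 1.
  4 = 4*1 + 0, so a_3 = 4.
so x = [11; 3, 1, 4].
Convergents (p_i = a_i*p_{i-1} + p_{i-2}, q_i = a_i*q_{i-1} + q_{i-2} with p_{-2}=0, p_{-1}=1, q_{-2}=1, q_{-1}=0), until the denominator exceeds 18:
  i=0: a_0=11, p_0 = 11*1 + 0 = 11, q_0 = 11*0 + 1 = 1.
  i=1: a_1=3, p_1 = 3*11 + 1 = 34, q_1 = 3*1 + 0 = 3.
  i=2: a_2=1, p_2 = 1*34 + 11 = 45, q_2 = 1*3 + 1 = 4.
  i=3: a_3=4, p_3 = 4*45 + 34 = 214, q_3 = 4*4 + 3 = 19.
q_3 = 19 > 18, so the last convergent with denominator <= 18 is p_2/q_2 = 45/4.
The closest fraction with denominator <= 18 is either p_2/q_2 or the intermediate fraction (k*p_2 + p_1)/(k*q_2 + q_1) with the largest k >= 1 whose denominator stays <= 18; these approach x as k grows, and every other convergent or intermediate fraction in range is farther away.
Largest k: floor((18 - q_1)/q_2) = floor((18 - 3)/4) = 3.
That gives (3*45 + 34)/(3*4 + 3) = 169/15.
Compare the errors: |x - 45/4| = |214*4 - 45*19|/(19*4) = 1/76, and |x - 169/15| = |214*15 - 169*19|/(19*15) = 1/285.
Cross-multiplying, 1*76 = 76 < 285 = 1*285, so 1/285 is smaller: the intermediate fraction 169/15 is closer to x than 45/4.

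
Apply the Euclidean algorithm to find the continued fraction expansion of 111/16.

Run the Euclidean algorithm on 111 and 16; the successive quotients are the partial quotients a_0, a_1, ... (each step inverts the fractional part left over by the previous one):
  111 = 6*16 + 15, so a_0 = 6.
  16 = 1*15 + 1, so a_1 = 1.
  15 = 15*1 + 0, so a_2 = 15.
The remainder reaches 0 after 3 divisions, so the expansion has 3 partial quotients, read off in order.

[6; 1, 15]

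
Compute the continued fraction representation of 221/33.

[6; 1, 2, 3, 3]

Run the Euclidean algorithm on 221 and 33; the successive quotients are the partial quotients a_0, a_1, ... (each step inverts the fractional part left over by the previous one):
  221 = 6*33 + 23, so a_0 = 6.
  33 = 1*23 + 10, so a_1 = 1.
  23 = 2*10 + 3, so a_2 = 2.
  10 = 3*3 + 1, so a_3 = 3.
  3 = 3*1 + 0, so a_4 = 3.
The remainder reaches 0 after 5 divisions, so the expansion has 5 partial quotients, read off in order.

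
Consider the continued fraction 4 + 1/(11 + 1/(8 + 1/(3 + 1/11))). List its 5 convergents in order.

Using the convergent recurrence p_i = a_i*p_{i-1} + p_{i-2}, q_i = a_i*q_{i-1} + q_{i-2} with p_{-2}=0, p_{-1}=1, q_{-2}=1, q_{-1}=0:
  i=0: a_0=4, p_0 = 4*1 + 0 = 4, q_0 = 4*0 + 1 = 1.
  i=1: a_1=11, p_1 = 11*4 + 1 = 45, q_1 = 11*1 + 0 = 11.
  i=2: a_2=8, p_2 = 8*45 + 4 = 364, q_2 = 8*11 + 1 = 89.
  i=3: a_3=3, p_3 = 3*364 + 45 = 1137, q_3 = 3*89 + 11 = 278.
  i=4: a_4=11, p_4 = 11*1137 + 364 = 12871, q_4 = 11*278 + 89 = 3147.

4/1, 45/11, 364/89, 1137/278, 12871/3147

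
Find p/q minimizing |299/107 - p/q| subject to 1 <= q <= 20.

Expand x = 299/107 as a continued fraction with the Euclidean algorithm:
  299 = 2*107 + 85, so a_0 = 2.
  107 = 1*85 + 22, so a_1 = 1.
  85 = 3*22 + 19, so a_2 = 3.
  22 = 1*19 + 3, so a_3 = 1.
  19 = 6*3 + 1, so a_4 = 6.
  3 = 3*1 + 0, so a_5 = 3.
so x = [2; 1, 3, 1, 6, 3].
Convergents (p_i = a_i*p_{i-1} + p_{i-2}, q_i = a_i*q_{i-1} + q_{i-2} with p_{-2}=0, p_{-1}=1, q_{-2}=1, q_{-1}=0), until the denominator exceeds 20:
  i=0: a_0=2, p_0 = 2*1 + 0 = 2, q_0 = 2*0 + 1 = 1.
  i=1: a_1=1, p_1 = 1*2 + 1 = 3, q_1 = 1*1 + 0 = 1.
  i=2: a_2=3, p_2 = 3*3 + 2 = 11, q_2 = 3*1 + 1 = 4.
  i=3: a_3=1, p_3 = 1*11 + 3 = 14, q_3 = 1*4 + 1 = 5.
  i=4: a_4=6, p_4 = 6*14 + 11 = 95, q_4 = 6*5 + 4 = 34.
q_4 = 34 > 20, so the last convergent with denominator <= 20 is p_3/q_3 = 14/5.
The closest fraction with denominator <= 20 is either p_3/q_3 or the intermediate fraction (k*p_3 + p_2)/(k*q_3 + q_2) with the largest k >= 1 whose denominator stays <= 20; these approach x as k grows, and every other convergent or intermediate fraction in range is farther away.
Largest k: floor((20 - q_2)/q_3) = floor((20 - 4)/5) = 3.
That gives (3*14 + 11)/(3*5 + 4) = 53/19.
Compare the errors: |x - 14/5| = |299*5 - 14*107|/(107*5) = 3/535, and |x - 53/19| = |299*19 - 53*107|/(107*19) = 10/2033.
Cross-multiplying, 10*535 = 5350 < 6099 = 3*2033, so 10/2033 is smaller: the intermediate fraction 53/19 is closer to x than 14/5.

53/19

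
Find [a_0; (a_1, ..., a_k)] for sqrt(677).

[26; (52)]

Write x_i = (sqrt(677) + m_i)/d_i with (m_0, d_0) = (0, 1). a_0 = floor(sqrt(677)) = 26, since 26^2 = 676 <= 677 < 729 = 27^2.
Iterate m_{i+1} = d_i*a_i - m_i, d_{i+1} = (677 - m_{i+1}^2)/d_i, a_{i+1} = floor((a_0 + m_{i+1})/d_{i+1}):
  m_1 = 1*26 - 0 = 26, d_1 = (677 - 26^2)/1 = 1/1 = 1, a_1 = floor((26 + 26)/1) = 52.
  m_2 = 1*52 - 26 = 26, d_2 = (677 - 26^2)/1 = 1/1 = 1: (m_2, d_2) = (m_1, d_1) = (26, 1), so from here the quotient a_1 repeats; the period length is 1.
Hence the expansion of sqrt(677) is a_0 = 26 followed by the repeating block 52 (period 1).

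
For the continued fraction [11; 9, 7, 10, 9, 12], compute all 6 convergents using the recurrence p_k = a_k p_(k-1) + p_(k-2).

Using the convergent recurrence p_i = a_i*p_{i-1} + p_{i-2}, q_i = a_i*q_{i-1} + q_{i-2} with p_{-2}=0, p_{-1}=1, q_{-2}=1, q_{-1}=0:
  i=0: a_0=11, p_0 = 11*1 + 0 = 11, q_0 = 11*0 + 1 = 1.
  i=1: a_1=9, p_1 = 9*11 + 1 = 100, q_1 = 9*1 + 0 = 9.
  i=2: a_2=7, p_2 = 7*100 + 11 = 711, q_2 = 7*9 + 1 = 64.
  i=3: a_3=10, p_3 = 10*711 + 100 = 7210, q_3 = 10*64 + 9 = 649.
  i=4: a_4=9, p_4 = 9*7210 + 711 = 65601, q_4 = 9*649 + 64 = 5905.
  i=5: a_5=12, p_5 = 12*65601 + 7210 = 794422, q_5 = 12*5905 + 649 = 71509.

11/1, 100/9, 711/64, 7210/649, 65601/5905, 794422/71509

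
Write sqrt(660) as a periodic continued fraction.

[25; (1, 2, 4, 2, 1, 50)]

Write x_i = (sqrt(660) + m_i)/d_i with (m_0, d_0) = (0, 1). a_0 = floor(sqrt(660)) = 25, since 25^2 = 625 <= 660 < 676 = 26^2.
Iterate m_{i+1} = d_i*a_i - m_i, d_{i+1} = (660 - m_{i+1}^2)/d_i, a_{i+1} = floor((a_0 + m_{i+1})/d_{i+1}):
  m_1 = 1*25 - 0 = 25, d_1 = (660 - 25^2)/1 = 35/1 = 35, a_1 = floor((25 + 25)/35) = 1.
  m_2 = 35*1 - 25 = 10, d_2 = (660 - 10^2)/35 = 560/35 = 16, a_2 = floor((25 + 10)/16) = 2.
  m_3 = 16*2 - 10 = 22, d_3 = (660 - 22^2)/16 = 176/16 = 11, a_3 = floor((25 + 22)/11) = 4.
  m_4 = 11*4 - 22 = 22, d_4 = (660 - 22^2)/11 = 176/11 = 16, a_4 = floor((25 + 22)/16) = 2.
  m_5 = 16*2 - 22 = 10, d_5 = (660 - 10^2)/16 = 560/16 = 35, a_5 = floor((25 + 10)/35) = 1.
  m_6 = 35*1 - 10 = 25, d_6 = (660 - 25^2)/35 = 35/35 = 1, a_6 = floor((25 + 25)/1) = 50.
  m_7 = 1*50 - 25 = 25, d_7 = (660 - 25^2)/1 = 35/1 = 35: (m_7, d_7) = (m_1, d_1) = (25, 35), so from here the quotients repeat a_1, ..., a_6; the period length is 6.
Hence the expansion of sqrt(660) is a_0 = 25 followed by the repeating block 1, 2, 4, 2, 1, 50 (period 6).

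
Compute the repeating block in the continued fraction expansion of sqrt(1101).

[33; (5, 1, 1, 16, 22, 16, 1, 1, 5, 66)]

Write x_i = (sqrt(1101) + m_i)/d_i with (m_0, d_0) = (0, 1). a_0 = floor(sqrt(1101)) = 33, since 33^2 = 1089 <= 1101 < 1156 = 34^2.
Iterate m_{i+1} = d_i*a_i - m_i, d_{i+1} = (1101 - m_{i+1}^2)/d_i, a_{i+1} = floor((a_0 + m_{i+1})/d_{i+1}):
  m_1 = 1*33 - 0 = 33, d_1 = (1101 - 33^2)/1 = 12/1 = 12, a_1 = floor((33 + 33)/12) = 5.
  m_2 = 12*5 - 33 = 27, d_2 = (1101 - 27^2)/12 = 372/12 = 31, a_2 = floor((33 + 27)/31) = 1.
  m_3 = 31*1 - 27 = 4, d_3 = (1101 - 4^2)/31 = 1085/31 = 35, a_3 = floor((33 + 4)/35) = 1.
  m_4 = 35*1 - 4 = 31, d_4 = (1101 - 31^2)/35 = 140/35 = 4, a_4 = floor((33 + 31)/4) = 16.
  m_5 = 4*16 - 31 = 33, d_5 = (1101 - 33^2)/4 = 12/4 = 3, a_5 = floor((33 + 33)/3) = 22.
  m_6 = 3*22 - 33 = 33, d_6 = (1101 - 33^2)/3 = 12/3 = 4, a_6 = floor((33 + 33)/4) = 16.
  m_7 = 4*16 - 33 = 31, d_7 = (1101 - 31^2)/4 = 140/4 = 35, a_7 = floor((33 + 31)/35) = 1.
  m_8 = 35*1 - 31 = 4, d_8 = (1101 - 4^2)/35 = 1085/35 = 31, a_8 = floor((33 + 4)/31) = 1.
  m_9 = 31*1 - 4 = 27, d_9 = (1101 - 27^2)/31 = 372/31 = 12, a_9 = floor((33 + 27)/12) = 5.
  m_10 = 12*5 - 27 = 33, d_10 = (1101 - 33^2)/12 = 12/12 = 1, a_10 = floor((33 + 33)/1) = 66.
  m_11 = 1*66 - 33 = 33, d_11 = (1101 - 33^2)/1 = 12/1 = 12: (m_11, d_11) = (m_1, d_1) = (33, 12), so from here the quotients repeat a_1, ..., a_10; the period length is 10.
Hence the expansion of sqrt(1101) is a_0 = 33 followed by the repeating block 5, 1, 1, 16, 22, 16, 1, 1, 5, 66 (period 10).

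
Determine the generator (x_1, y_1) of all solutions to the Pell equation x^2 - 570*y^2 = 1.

First expand sqrt(570) as a continued fraction. With x_i = (sqrt(570) + m_i)/d_i and (m_0, d_0) = (0, 1): a_0 = floor(sqrt(570)) = 23, since 23^2 = 529 <= 570 < 576 = 24^2.
Iterate m_{i+1} = d_i*a_i - m_i, d_{i+1} = (570 - m_{i+1}^2)/d_i, a_{i+1} = floor((a_0 + m_{i+1})/d_{i+1}):
  m_1 = 1*23 - 0 = 23, d_1 = (570 - 23^2)/1 = 41/1 = 41, a_1 = floor((23 + 23)/41) = 1.
  m_2 = 41*1 - 23 = 18, d_2 = (570 - 18^2)/41 = 246/41 = 6, a_2 = floor((23 + 18)/6) = 6.
  m_3 = 6*6 - 18 = 18, d_3 = (570 - 18^2)/6 = 246/6 = 41, a_3 = floor((23 + 18)/41) = 1.
  m_4 = 41*1 - 18 = 23, d_4 = (570 - 23^2)/41 = 41/41 = 1, a_4 = floor((23 + 23)/1) = 46.
  m_5 = 1*46 - 23 = 23, d_5 = (570 - 23^2)/1 = 41/1 = 41: (m_5, d_5) = (m_1, d_1) = (23, 41), so from here the quotients repeat a_1, ..., a_4; the period length is 4.
So sqrt(570) = [23; (1, 6, 1, 46)] with period length k = 4.
k is even, so the fundamental solution of x^2 - 570y^2 = 1 is (p_{k-1}, q_{k-1}) = (p_3, q_3); compute convergents through index 3.
Convergents (p_i = a_i*p_{i-1} + p_{i-2}, q_i = a_i*q_{i-1} + q_{i-2} with p_{-2}=0, p_{-1}=1, q_{-2}=1, q_{-1}=0):
  i=0: a_0=23, p_0 = 23*1 + 0 = 23, q_0 = 23*0 + 1 = 1.
  i=1: a_1=1, p_1 = 1*23 + 1 = 24, q_1 = 1*1 + 0 = 1.
  i=2: a_2=6, p_2 = 6*24 + 23 = 167, q_2 = 6*1 + 1 = 7.
  i=3: a_3=1, p_3 = 1*167 + 24 = 191, q_3 = 1*7 + 1 = 8.
Check: 191^2 - 570*8^2 = 36481 - 36480 = 1, so (x, y) = (191, 8) solves the equation, and by the theorem it is the least positive solution.

(x, y) = (191, 8)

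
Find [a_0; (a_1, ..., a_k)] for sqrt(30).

Write x_i = (sqrt(30) + m_i)/d_i with (m_0, d_0) = (0, 1). a_0 = floor(sqrt(30)) = 5, since 5^2 = 25 <= 30 < 36 = 6^2.
Iterate m_{i+1} = d_i*a_i - m_i, d_{i+1} = (30 - m_{i+1}^2)/d_i, a_{i+1} = floor((a_0 + m_{i+1})/d_{i+1}):
  m_1 = 1*5 - 0 = 5, d_1 = (30 - 5^2)/1 = 5/1 = 5, a_1 = floor((5 + 5)/5) = 2.
  m_2 = 5*2 - 5 = 5, d_2 = (30 - 5^2)/5 = 5/5 = 1, a_2 = floor((5 + 5)/1) = 10.
  m_3 = 1*10 - 5 = 5, d_3 = (30 - 5^2)/1 = 5/1 = 5: (m_3, d_3) = (m_1, d_1) = (5, 5), so from here the quotients repeat a_1, a_2; the period length is 2.
Hence the expansion of sqrt(30) is a_0 = 5 followed by the repeating block 2, 10 (period 2).

[5; (2, 10)]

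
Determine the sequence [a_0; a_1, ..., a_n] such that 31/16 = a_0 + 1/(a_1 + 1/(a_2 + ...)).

Run the Euclidean algorithm on 31 and 16; the successive quotients are the partial quotients a_0, a_1, ... (each step inverts the fractional part left over by the previous one):
  31 = 1*16 + 15, so a_0 = 1.
  16 = 1*15 + 1, so a_1 = 1.
  15 = 15*1 + 0, so a_2 = 15.
The remainder reaches 0 after 3 divisions, so the expansion has 3 partial quotients, read off in order.

[1; 1, 15]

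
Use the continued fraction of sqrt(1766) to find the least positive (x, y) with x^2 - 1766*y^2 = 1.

(x, y) = (1765, 42)

First expand sqrt(1766) as a continued fraction. With x_i = (sqrt(1766) + m_i)/d_i and (m_0, d_0) = (0, 1): a_0 = floor(sqrt(1766)) = 42, since 42^2 = 1764 <= 1766 < 1849 = 43^2.
Iterate m_{i+1} = d_i*a_i - m_i, d_{i+1} = (1766 - m_{i+1}^2)/d_i, a_{i+1} = floor((a_0 + m_{i+1})/d_{i+1}):
  m_1 = 1*42 - 0 = 42, d_1 = (1766 - 42^2)/1 = 2/1 = 2, a_1 = floor((42 + 42)/2) = 42.
  m_2 = 2*42 - 42 = 42, d_2 = (1766 - 42^2)/2 = 2/2 = 1, a_2 = floor((42 + 42)/1) = 84.
  m_3 = 1*84 - 42 = 42, d_3 = (1766 - 42^2)/1 = 2/1 = 2: (m_3, d_3) = (m_1, d_1) = (42, 2), so from here the quotients repeat a_1, a_2; the period length is 2.
So sqrt(1766) = [42; (42, 84)] with period length k = 2.
k is even, so the fundamental solution of x^2 - 1766y^2 = 1 is (p_{k-1}, q_{k-1}) = (p_1, q_1); compute convergents through index 1.
Convergents (p_i = a_i*p_{i-1} + p_{i-2}, q_i = a_i*q_{i-1} + q_{i-2} with p_{-2}=0, p_{-1}=1, q_{-2}=1, q_{-1}=0):
  i=0: a_0=42, p_0 = 42*1 + 0 = 42, q_0 = 42*0 + 1 = 1.
  i=1: a_1=42, p_1 = 42*42 + 1 = 1765, q_1 = 42*1 + 0 = 42.
Check: 1765^2 - 1766*42^2 = 3115225 - 3115224 = 1, so (x, y) = (1765, 42) solves the equation, and by the theorem it is the least positive solution.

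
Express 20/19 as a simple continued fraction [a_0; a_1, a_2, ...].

Run the Euclidean algorithm on 20 and 19; the successive quotients are the partial quotients a_0, a_1, ... (each step inverts the fractional part left over by the previous one):
  20 = 1*19 + 1, so a_0 = 1.
  19 = 19*1 + 0, so a_1 = 19.
The remainder reaches 0 after 2 divisions, so the expansion has 2 partial quotients, read off in order.

[1; 19]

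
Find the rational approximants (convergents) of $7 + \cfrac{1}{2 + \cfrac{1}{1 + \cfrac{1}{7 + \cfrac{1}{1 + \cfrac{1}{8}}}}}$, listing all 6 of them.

Using the convergent recurrence p_i = a_i*p_{i-1} + p_{i-2}, q_i = a_i*q_{i-1} + q_{i-2} with p_{-2}=0, p_{-1}=1, q_{-2}=1, q_{-1}=0:
  i=0: a_0=7, p_0 = 7*1 + 0 = 7, q_0 = 7*0 + 1 = 1.
  i=1: a_1=2, p_1 = 2*7 + 1 = 15, q_1 = 2*1 + 0 = 2.
  i=2: a_2=1, p_2 = 1*15 + 7 = 22, q_2 = 1*2 + 1 = 3.
  i=3: a_3=7, p_3 = 7*22 + 15 = 169, q_3 = 7*3 + 2 = 23.
  i=4: a_4=1, p_4 = 1*169 + 22 = 191, q_4 = 1*23 + 3 = 26.
  i=5: a_5=8, p_5 = 8*191 + 169 = 1697, q_5 = 8*26 + 23 = 231.

7/1, 15/2, 22/3, 169/23, 191/26, 1697/231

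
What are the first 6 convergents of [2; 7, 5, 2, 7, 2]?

2/1, 15/7, 77/36, 169/79, 1260/589, 2689/1257

Using the convergent recurrence p_i = a_i*p_{i-1} + p_{i-2}, q_i = a_i*q_{i-1} + q_{i-2} with p_{-2}=0, p_{-1}=1, q_{-2}=1, q_{-1}=0:
  i=0: a_0=2, p_0 = 2*1 + 0 = 2, q_0 = 2*0 + 1 = 1.
  i=1: a_1=7, p_1 = 7*2 + 1 = 15, q_1 = 7*1 + 0 = 7.
  i=2: a_2=5, p_2 = 5*15 + 2 = 77, q_2 = 5*7 + 1 = 36.
  i=3: a_3=2, p_3 = 2*77 + 15 = 169, q_3 = 2*36 + 7 = 79.
  i=4: a_4=7, p_4 = 7*169 + 77 = 1260, q_4 = 7*79 + 36 = 589.
  i=5: a_5=2, p_5 = 2*1260 + 169 = 2689, q_5 = 2*589 + 79 = 1257.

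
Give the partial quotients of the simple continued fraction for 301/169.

[1; 1, 3, 1, 1, 3, 5]

Run the Euclidean algorithm on 301 and 169; the successive quotients are the partial quotients a_0, a_1, ... (each step inverts the fractional part left over by the previous one):
  301 = 1*169 + 132, so a_0 = 1.
  169 = 1*132 + 37, so a_1 = 1.
  132 = 3*37 + 21, so a_2 = 3.
  37 = 1*21 + 16, so a_3 = 1.
  21 = 1*16 + 5, so a_4 = 1.
  16 = 3*5 + 1, so a_5 = 3.
  5 = 5*1 + 0, so a_6 = 5.
The remainder reaches 0 after 7 divisions, so the expansion has 7 partial quotients, read off in order.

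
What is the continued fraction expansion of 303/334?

Run the Euclidean algorithm on 303 and 334; the successive quotients are the partial quotients a_0, a_1, ... (each step inverts the fractional part left over by the previous one):
  303 = 0*334 + 303, so a_0 = 0.
  334 = 1*303 + 31, so a_1 = 1.
  303 = 9*31 + 24, so a_2 = 9.
  31 = 1*24 + 7, so a_3 = 1.
  24 = 3*7 + 3, so a_4 = 3.
  7 = 2*3 + 1, so a_5 = 2.
  3 = 3*1 + 0, so a_6 = 3.
The remainder reaches 0 after 7 divisions, so the expansion has 7 partial quotients, read off in order.

[0; 1, 9, 1, 3, 2, 3]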